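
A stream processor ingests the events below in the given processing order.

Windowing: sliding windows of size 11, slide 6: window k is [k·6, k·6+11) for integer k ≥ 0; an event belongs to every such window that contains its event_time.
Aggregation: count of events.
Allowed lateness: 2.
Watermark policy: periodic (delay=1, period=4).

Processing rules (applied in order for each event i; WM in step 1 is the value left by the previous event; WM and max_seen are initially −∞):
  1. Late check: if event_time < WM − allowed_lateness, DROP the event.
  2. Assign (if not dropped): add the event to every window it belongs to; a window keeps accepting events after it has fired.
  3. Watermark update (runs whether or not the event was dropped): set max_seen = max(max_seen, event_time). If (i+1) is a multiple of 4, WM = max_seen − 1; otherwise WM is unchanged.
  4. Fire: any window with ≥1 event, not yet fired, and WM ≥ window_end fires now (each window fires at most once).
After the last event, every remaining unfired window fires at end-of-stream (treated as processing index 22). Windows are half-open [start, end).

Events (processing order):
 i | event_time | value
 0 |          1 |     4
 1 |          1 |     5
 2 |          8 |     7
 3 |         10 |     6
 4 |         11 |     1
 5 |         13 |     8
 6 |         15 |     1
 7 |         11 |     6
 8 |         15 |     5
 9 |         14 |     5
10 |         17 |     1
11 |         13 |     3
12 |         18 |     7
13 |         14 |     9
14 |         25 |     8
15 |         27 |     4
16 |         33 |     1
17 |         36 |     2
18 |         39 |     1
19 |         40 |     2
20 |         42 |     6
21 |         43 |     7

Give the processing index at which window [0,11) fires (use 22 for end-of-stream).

7

i=0 t=1 v=4: → [0,11); WM=−∞
i=1 t=1 v=5: → [0,11); WM=−∞
i=2 t=8 v=7: → [6,17),[0,11); WM=−∞
i=3 t=10 v=6: → [6,17),[0,11); WM=9
i=4 t=11 v=1: → [6,17); WM=9
i=5 t=13 v=8: → [12,23),[6,17); WM=9
i=6 t=15 v=1: → [12,23),[6,17); WM=9
i=7 t=11 v=6: → [6,17); WM=14; [0,11) fires=4
i=8 t=15 v=5: → [12,23),[6,17); WM=14
i=9 t=14 v=5: → [12,23),[6,17); WM=14
i=10 t=17 v=1: → [12,23); WM=14
i=11 t=13 v=3: → [12,23),[6,17); WM=16
i=12 t=18 v=7: → [18,29),[12,23); WM=16
i=13 t=14 v=9: → [12,23),[6,17); WM=16
i=14 t=25 v=8: → [24,35),[18,29); WM=16
i=15 t=27 v=4: → [24,35),[18,29); WM=26; [6,17) fires=10 [12,23) fires=8
i=16 t=33 v=1: → [30,41),[24,35); WM=26
i=17 t=36 v=2: → [36,47),[30,41); WM=26
i=18 t=39 v=1: → [36,47),[30,41); WM=26
i=19 t=40 v=2: → [36,47),[30,41); WM=39; [18,29) fires=3 [24,35) fires=3
i=20 t=42 v=6: → [42,53),[36,47); WM=39
i=21 t=43 v=7: → [42,53),[36,47); WM=39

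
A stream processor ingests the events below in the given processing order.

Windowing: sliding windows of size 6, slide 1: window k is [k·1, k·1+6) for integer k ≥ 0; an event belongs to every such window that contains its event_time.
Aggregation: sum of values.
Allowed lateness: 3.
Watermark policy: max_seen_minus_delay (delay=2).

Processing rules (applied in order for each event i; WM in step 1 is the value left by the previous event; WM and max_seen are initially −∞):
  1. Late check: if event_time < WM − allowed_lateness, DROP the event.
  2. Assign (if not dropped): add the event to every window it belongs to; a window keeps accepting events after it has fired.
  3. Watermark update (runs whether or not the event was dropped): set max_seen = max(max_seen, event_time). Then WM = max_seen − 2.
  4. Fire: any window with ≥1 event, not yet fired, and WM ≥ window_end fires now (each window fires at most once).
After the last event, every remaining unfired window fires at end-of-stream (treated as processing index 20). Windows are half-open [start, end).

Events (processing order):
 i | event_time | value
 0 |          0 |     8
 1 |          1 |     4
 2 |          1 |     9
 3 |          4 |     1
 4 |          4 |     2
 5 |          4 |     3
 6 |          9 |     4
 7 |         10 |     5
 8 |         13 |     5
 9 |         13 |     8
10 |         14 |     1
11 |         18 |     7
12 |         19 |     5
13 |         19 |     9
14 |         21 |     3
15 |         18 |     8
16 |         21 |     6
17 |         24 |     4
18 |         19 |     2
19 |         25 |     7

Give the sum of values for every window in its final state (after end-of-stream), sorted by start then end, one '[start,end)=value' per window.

i=0 t=0 v=8: → [0,6); WM=-2
i=1 t=1 v=4: → [1,7),[0,6); WM=-1
i=2 t=1 v=9: → [1,7),[0,6); WM=-1
i=3 t=4 v=1: → [4,10),[3,9),[2,8),[1,7),[0,6); WM=2
i=4 t=4 v=2: → [4,10),[3,9),[2,8),[1,7),[0,6); WM=2
i=5 t=4 v=3: → [4,10),[3,9),[2,8),[1,7),[0,6); WM=2
i=6 t=9 v=4: → [9,15),[8,14),[7,13),[6,12),[5,11),[4,10); WM=7; [0,6) fires=27 [1,7) fires=19
i=7 t=10 v=5: → [10,16),[9,15),[8,14),[7,13),[6,12),[5,11); WM=8; [2,8) fires=6
i=8 t=13 v=5: → [13,19),[12,18),[11,17),[10,16),[9,15),[8,14); WM=11; [3,9) fires=6 [4,10) fires=10 [5,11) fires=9
i=9 t=13 v=8: → [13,19),[12,18),[11,17),[10,16),[9,15),[8,14); WM=11
i=10 t=14 v=1: → [14,20),[13,19),[12,18),[11,17),[10,16),[9,15); WM=12; [6,12) fires=9
i=11 t=18 v=7: → [18,24),[17,23),[16,22),[15,21),[14,20),[13,19); WM=16; [7,13) fires=9 [8,14) fires=22 [9,15) fires=23 [10,16) fires=19
i=12 t=19 v=5: → [19,25),[18,24),[17,23),[16,22),[15,21),[14,20); WM=17; [11,17) fires=14
i=13 t=19 v=9: → [19,25),[18,24),[17,23),[16,22),[15,21),[14,20); WM=17
i=14 t=21 v=3: → [21,27),[20,26),[19,25),[18,24),[17,23),[16,22); WM=19; [12,18) fires=14 [13,19) fires=21
i=15 t=18 v=8: → [18,24),[17,23),[16,22),[15,21),[14,20),[13,19); WM=19
i=16 t=21 v=6: → [21,27),[20,26),[19,25),[18,24),[17,23),[16,22); WM=19
i=17 t=24 v=4: → [24,30),[23,29),[22,28),[21,27),[20,26),[19,25); WM=22; [14,20) fires=30 [15,21) fires=29 [16,22) fires=38
i=18 t=19 v=2: → [19,25),[18,24),[17,23),[16,22),[15,21),[14,20); WM=22
i=19 t=25 v=7: → [25,31),[24,30),[23,29),[22,28),[21,27),[20,26); WM=23; [17,23) fires=40

[0,6)=27 [1,7)=19 [2,8)=6 [3,9)=6 [4,10)=10 [5,11)=9 [6,12)=9 [7,13)=9 [8,14)=22 [9,15)=23 [10,16)=19 [11,17)=14 [12,18)=14 [13,19)=29 [14,20)=32 [15,21)=31 [16,22)=40 [17,23)=40 [18,24)=40 [19,25)=29 [20,26)=20 [21,27)=20 [22,28)=11 [23,29)=11 [24,30)=11 [25,31)=7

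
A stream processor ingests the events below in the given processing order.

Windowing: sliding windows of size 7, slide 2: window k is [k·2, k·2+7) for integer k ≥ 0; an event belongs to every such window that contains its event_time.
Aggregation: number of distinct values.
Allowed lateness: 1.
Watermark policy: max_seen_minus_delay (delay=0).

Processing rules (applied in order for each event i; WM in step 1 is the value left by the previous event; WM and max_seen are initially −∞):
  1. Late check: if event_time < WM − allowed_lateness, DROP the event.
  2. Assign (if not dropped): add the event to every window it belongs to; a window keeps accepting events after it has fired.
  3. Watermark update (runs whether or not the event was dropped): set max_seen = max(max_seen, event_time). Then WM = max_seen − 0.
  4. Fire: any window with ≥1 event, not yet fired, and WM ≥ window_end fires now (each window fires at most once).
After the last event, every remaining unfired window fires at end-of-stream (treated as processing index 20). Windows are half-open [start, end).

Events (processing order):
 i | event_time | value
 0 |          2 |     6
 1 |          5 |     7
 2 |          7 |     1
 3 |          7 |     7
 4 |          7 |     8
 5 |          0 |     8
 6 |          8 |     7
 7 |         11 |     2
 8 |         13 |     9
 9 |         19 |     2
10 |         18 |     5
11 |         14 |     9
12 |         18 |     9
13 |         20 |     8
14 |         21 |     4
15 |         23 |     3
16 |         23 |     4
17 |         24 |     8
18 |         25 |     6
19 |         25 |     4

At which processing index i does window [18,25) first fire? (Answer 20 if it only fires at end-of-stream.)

i=0 t=2 v=6: → [2,9),[0,7); WM=2
i=1 t=5 v=7: → [4,11),[2,9),[0,7); WM=5
i=2 t=7 v=1: → [6,13),[4,11),[2,9); WM=7; [0,7) fires=2
i=3 t=7 v=7: → [6,13),[4,11),[2,9); WM=7
i=4 t=7 v=8: → [6,13),[4,11),[2,9); WM=7
i=5 t=0 v=8: DROP (t<7-1); WM=7
i=6 t=8 v=7: → [8,15),[6,13),[4,11),[2,9); WM=8
i=7 t=11 v=2: → [10,17),[8,15),[6,13); WM=11; [2,9) fires=4 [4,11) fires=3
i=8 t=13 v=9: → [12,19),[10,17),[8,15); WM=13; [6,13) fires=4
i=9 t=19 v=2: → [18,25),[16,23),[14,21); WM=19; [8,15) fires=3 [10,17) fires=2 [12,19) fires=1
i=10 t=18 v=5: → [18,25),[16,23),[14,21),[12,19); WM=19
i=11 t=14 v=9: DROP (t<19-1); WM=19
i=12 t=18 v=9: → [18,25),[16,23),[14,21),[12,19); WM=19
i=13 t=20 v=8: → [20,27),[18,25),[16,23),[14,21); WM=20
i=14 t=21 v=4: → [20,27),[18,25),[16,23); WM=21; [14,21) fires=4
i=15 t=23 v=3: → [22,29),[20,27),[18,25); WM=23; [16,23) fires=5
i=16 t=23 v=4: → [22,29),[20,27),[18,25); WM=23
i=17 t=24 v=8: → [24,31),[22,29),[20,27),[18,25); WM=24
i=18 t=25 v=6: → [24,31),[22,29),[20,27); WM=25; [18,25) fires=6
i=19 t=25 v=4: → [24,31),[22,29),[20,27); WM=25

18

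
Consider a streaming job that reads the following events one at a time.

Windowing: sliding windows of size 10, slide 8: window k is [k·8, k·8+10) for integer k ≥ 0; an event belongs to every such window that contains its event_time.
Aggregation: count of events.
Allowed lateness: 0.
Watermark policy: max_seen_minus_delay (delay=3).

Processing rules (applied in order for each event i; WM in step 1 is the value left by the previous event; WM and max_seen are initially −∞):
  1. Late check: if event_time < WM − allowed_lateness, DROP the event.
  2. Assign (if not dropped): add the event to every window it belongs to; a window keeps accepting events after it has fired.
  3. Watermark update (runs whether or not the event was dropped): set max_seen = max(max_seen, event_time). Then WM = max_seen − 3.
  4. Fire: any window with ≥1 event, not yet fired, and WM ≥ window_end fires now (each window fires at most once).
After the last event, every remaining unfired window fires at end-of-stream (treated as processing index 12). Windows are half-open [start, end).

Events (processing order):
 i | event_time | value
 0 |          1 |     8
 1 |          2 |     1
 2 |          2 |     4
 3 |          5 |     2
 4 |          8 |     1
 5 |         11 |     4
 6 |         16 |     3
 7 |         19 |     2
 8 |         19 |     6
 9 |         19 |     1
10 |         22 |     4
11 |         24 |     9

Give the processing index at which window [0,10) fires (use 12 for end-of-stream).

6

i=0 t=1 v=8: → [0,10); WM=-2
i=1 t=2 v=1: → [0,10); WM=-1
i=2 t=2 v=4: → [0,10); WM=-1
i=3 t=5 v=2: → [0,10); WM=2
i=4 t=8 v=1: → [8,18),[0,10); WM=5
i=5 t=11 v=4: → [8,18); WM=8
i=6 t=16 v=3: → [16,26),[8,18); WM=13; [0,10) fires=5
i=7 t=19 v=2: → [16,26); WM=16
i=8 t=19 v=6: → [16,26); WM=16
i=9 t=19 v=1: → [16,26); WM=16
i=10 t=22 v=4: → [16,26); WM=19; [8,18) fires=3
i=11 t=24 v=9: → [24,34),[16,26); WM=21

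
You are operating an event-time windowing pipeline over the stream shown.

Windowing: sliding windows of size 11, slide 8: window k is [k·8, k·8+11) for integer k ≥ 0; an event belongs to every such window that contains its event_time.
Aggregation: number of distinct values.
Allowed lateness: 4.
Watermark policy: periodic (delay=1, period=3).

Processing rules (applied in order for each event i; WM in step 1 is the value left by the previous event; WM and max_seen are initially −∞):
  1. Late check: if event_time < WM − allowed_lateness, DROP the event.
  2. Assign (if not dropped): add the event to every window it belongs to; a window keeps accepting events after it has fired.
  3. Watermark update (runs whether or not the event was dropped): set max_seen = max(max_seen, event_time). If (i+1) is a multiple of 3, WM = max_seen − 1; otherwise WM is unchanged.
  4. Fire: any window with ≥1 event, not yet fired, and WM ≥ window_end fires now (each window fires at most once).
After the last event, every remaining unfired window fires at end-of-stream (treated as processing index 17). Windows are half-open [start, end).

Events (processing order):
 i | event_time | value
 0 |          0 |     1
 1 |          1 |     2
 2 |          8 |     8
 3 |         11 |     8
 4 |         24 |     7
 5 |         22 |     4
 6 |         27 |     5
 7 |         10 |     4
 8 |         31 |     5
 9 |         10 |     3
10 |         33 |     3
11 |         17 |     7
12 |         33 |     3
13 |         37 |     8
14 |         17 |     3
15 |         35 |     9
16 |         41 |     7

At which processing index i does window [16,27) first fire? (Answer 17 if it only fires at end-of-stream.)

i=0 t=0 v=1: → [0,11); WM=−∞
i=1 t=1 v=2: → [0,11); WM=−∞
i=2 t=8 v=8: → [8,19),[0,11); WM=7
i=3 t=11 v=8: → [8,19); WM=7
i=4 t=24 v=7: → [24,35),[16,27); WM=7
i=5 t=22 v=4: → [16,27); WM=23; [0,11) fires=3 [8,19) fires=1
i=6 t=27 v=5: → [24,35); WM=23
i=7 t=10 v=4: DROP (t<23-4); WM=23
i=8 t=31 v=5: → [24,35); WM=30; [16,27) fires=2
i=9 t=10 v=3: DROP (t<30-4); WM=30
i=10 t=33 v=3: → [32,43),[24,35); WM=30
i=11 t=17 v=7: DROP (t<30-4); WM=32
i=12 t=33 v=3: → [32,43),[24,35); WM=32
i=13 t=37 v=8: → [32,43); WM=32
i=14 t=17 v=3: DROP (t<32-4); WM=36; [24,35) fires=3
i=15 t=35 v=9: → [32,43); WM=36
i=16 t=41 v=7: → [40,51),[32,43); WM=36

8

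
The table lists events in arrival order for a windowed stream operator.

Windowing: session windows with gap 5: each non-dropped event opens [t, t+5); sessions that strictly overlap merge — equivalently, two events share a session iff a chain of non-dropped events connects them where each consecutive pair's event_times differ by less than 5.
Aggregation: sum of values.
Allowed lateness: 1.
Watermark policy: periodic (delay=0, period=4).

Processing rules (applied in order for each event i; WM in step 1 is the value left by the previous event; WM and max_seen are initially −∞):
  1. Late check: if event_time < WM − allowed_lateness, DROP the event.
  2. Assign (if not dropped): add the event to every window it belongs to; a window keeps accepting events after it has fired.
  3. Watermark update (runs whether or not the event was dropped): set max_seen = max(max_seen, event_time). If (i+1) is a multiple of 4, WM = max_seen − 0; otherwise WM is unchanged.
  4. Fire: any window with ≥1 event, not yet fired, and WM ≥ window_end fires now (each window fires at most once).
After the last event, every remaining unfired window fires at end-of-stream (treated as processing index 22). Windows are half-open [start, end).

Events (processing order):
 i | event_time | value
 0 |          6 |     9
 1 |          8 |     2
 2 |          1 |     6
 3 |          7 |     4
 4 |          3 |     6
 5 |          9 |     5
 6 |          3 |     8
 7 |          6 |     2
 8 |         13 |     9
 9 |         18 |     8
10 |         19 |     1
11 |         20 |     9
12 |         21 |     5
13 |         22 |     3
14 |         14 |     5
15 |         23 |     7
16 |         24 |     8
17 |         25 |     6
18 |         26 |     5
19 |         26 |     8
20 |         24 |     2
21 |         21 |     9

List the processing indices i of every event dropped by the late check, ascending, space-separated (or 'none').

4 6 7 14 20 21

i=0 t=6 v=9: → [6,11); WM=−∞
i=1 t=8 v=2: → [6,13); WM=−∞
i=2 t=1 v=6: → [1,6); WM=−∞
i=3 t=7 v=4: → [6,13); WM=8
i=4 t=3 v=6: DROP (t<8-1); WM=8
i=5 t=9 v=5: → [6,14); WM=8
i=6 t=3 v=8: DROP (t<8-1); WM=8
i=7 t=6 v=2: DROP (t<8-1); WM=9
i=8 t=13 v=9: → [6,18); WM=9
i=9 t=18 v=8: → [18,23); WM=9
i=10 t=19 v=1: → [18,24); WM=9
i=11 t=20 v=9: → [18,25); WM=20
i=12 t=21 v=5: → [18,26); WM=20
i=13 t=22 v=3: → [18,27); WM=20
i=14 t=14 v=5: DROP (t<20-1); WM=20
i=15 t=23 v=7: → [18,28); WM=23
i=16 t=24 v=8: → [18,29); WM=23
i=17 t=25 v=6: → [18,30); WM=23
i=18 t=26 v=5: → [18,31); WM=23
i=19 t=26 v=8: → [18,31); WM=26
i=20 t=24 v=2: DROP (t<26-1); WM=26
i=21 t=21 v=9: DROP (t<26-1); WM=26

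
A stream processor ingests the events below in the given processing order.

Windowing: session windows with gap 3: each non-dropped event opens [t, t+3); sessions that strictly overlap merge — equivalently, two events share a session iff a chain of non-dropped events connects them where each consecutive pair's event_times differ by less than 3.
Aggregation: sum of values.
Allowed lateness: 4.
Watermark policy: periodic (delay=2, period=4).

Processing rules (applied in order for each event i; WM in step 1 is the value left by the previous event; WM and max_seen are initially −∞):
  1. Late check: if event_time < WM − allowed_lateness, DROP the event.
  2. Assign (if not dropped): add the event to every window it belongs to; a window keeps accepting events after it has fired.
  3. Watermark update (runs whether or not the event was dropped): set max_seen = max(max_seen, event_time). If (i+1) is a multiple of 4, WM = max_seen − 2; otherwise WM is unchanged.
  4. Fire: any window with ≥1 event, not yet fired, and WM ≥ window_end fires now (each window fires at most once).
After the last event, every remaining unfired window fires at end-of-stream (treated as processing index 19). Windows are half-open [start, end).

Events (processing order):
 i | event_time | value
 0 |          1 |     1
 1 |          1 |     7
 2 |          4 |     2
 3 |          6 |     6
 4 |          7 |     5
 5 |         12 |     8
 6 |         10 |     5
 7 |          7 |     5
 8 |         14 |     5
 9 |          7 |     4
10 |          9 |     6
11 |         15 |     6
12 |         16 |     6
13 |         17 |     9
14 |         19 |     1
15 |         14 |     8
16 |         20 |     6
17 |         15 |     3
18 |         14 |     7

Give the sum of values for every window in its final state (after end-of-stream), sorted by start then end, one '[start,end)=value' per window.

[1,4)=8 [4,23)=92

i=0 t=1 v=1: → [1,4); WM=−∞
i=1 t=1 v=7: → [1,4); WM=−∞
i=2 t=4 v=2: → [4,7); WM=−∞
i=3 t=6 v=6: → [4,9); WM=4
i=4 t=7 v=5: → [4,10); WM=4
i=5 t=12 v=8: → [12,15); WM=4
i=6 t=10 v=5: → [10,15); WM=4
i=7 t=7 v=5: → [4,10); WM=10
i=8 t=14 v=5: → [10,17); WM=10
i=9 t=7 v=4: → [4,10); WM=10
i=10 t=9 v=6: → [4,17); WM=10
i=11 t=15 v=6: → [4,18); WM=13
i=12 t=16 v=6: → [4,19); WM=13
i=13 t=17 v=9: → [4,20); WM=13
i=14 t=19 v=1: → [4,22); WM=13
i=15 t=14 v=8: → [4,22); WM=17
i=16 t=20 v=6: → [4,23); WM=17
i=17 t=15 v=3: → [4,23); WM=17
i=18 t=14 v=7: → [4,23); WM=17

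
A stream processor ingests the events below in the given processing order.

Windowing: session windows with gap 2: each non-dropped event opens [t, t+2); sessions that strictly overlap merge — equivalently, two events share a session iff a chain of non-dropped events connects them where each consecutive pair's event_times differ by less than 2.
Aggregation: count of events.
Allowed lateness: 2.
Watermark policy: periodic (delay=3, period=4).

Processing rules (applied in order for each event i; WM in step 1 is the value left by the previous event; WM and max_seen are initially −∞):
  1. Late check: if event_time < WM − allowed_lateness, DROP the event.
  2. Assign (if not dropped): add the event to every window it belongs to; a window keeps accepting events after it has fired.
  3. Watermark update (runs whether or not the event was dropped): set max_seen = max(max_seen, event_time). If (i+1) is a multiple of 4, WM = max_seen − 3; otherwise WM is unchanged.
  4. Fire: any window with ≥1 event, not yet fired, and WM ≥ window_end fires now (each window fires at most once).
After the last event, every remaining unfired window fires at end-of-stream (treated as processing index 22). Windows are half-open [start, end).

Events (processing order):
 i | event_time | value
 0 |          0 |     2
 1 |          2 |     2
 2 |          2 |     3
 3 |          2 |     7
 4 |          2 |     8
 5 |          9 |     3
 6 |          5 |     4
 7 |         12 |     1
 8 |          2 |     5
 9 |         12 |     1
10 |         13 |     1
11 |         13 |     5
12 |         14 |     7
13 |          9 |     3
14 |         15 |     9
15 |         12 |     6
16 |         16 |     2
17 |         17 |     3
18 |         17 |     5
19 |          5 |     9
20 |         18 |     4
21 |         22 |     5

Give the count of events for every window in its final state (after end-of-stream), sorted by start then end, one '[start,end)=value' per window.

[0,2)=1 [2,4)=4 [5,7)=1 [9,11)=2 [12,20)=11 [22,24)=1

i=0 t=0 v=2: → [0,2); WM=−∞
i=1 t=2 v=2: → [2,4); WM=−∞
i=2 t=2 v=3: → [2,4); WM=−∞
i=3 t=2 v=7: → [2,4); WM=-1
i=4 t=2 v=8: → [2,4); WM=-1
i=5 t=9 v=3: → [9,11); WM=-1
i=6 t=5 v=4: → [5,7); WM=-1
i=7 t=12 v=1: → [12,14); WM=9
i=8 t=2 v=5: DROP (t<9-2); WM=9
i=9 t=12 v=1: → [12,14); WM=9
i=10 t=13 v=1: → [12,15); WM=9
i=11 t=13 v=5: → [12,15); WM=10
i=12 t=14 v=7: → [12,16); WM=10
i=13 t=9 v=3: → [9,11); WM=10
i=14 t=15 v=9: → [12,17); WM=10
i=15 t=12 v=6: → [12,17); WM=12
i=16 t=16 v=2: → [12,18); WM=12
i=17 t=17 v=3: → [12,19); WM=12
i=18 t=17 v=5: → [12,19); WM=12
i=19 t=5 v=9: DROP (t<12-2); WM=14
i=20 t=18 v=4: → [12,20); WM=14
i=21 t=22 v=5: → [22,24); WM=14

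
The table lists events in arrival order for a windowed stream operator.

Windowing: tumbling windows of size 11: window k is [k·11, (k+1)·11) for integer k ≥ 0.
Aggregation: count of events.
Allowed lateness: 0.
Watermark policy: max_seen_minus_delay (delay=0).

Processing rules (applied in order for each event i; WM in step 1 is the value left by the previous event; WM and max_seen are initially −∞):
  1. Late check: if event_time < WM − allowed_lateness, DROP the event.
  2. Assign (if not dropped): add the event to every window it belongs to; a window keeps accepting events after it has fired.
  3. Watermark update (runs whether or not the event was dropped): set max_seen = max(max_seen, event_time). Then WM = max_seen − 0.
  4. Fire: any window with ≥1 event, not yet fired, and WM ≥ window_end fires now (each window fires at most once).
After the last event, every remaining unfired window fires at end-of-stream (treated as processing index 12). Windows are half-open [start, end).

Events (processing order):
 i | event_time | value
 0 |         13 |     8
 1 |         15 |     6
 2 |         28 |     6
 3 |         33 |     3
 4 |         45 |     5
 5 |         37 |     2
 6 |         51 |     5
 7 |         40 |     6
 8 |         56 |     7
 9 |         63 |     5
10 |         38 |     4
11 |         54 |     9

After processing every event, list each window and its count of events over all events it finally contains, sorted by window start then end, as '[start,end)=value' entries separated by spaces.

i=0 t=13 v=8: → [11,22); WM=13
i=1 t=15 v=6: → [11,22); WM=15
i=2 t=28 v=6: → [22,33); WM=28; [11,22) fires=2
i=3 t=33 v=3: → [33,44); WM=33; [22,33) fires=1
i=4 t=45 v=5: → [44,55); WM=45; [33,44) fires=1
i=5 t=37 v=2: DROP (t<45-0); WM=45
i=6 t=51 v=5: → [44,55); WM=51
i=7 t=40 v=6: DROP (t<51-0); WM=51
i=8 t=56 v=7: → [55,66); WM=56; [44,55) fires=2
i=9 t=63 v=5: → [55,66); WM=63
i=10 t=38 v=4: DROP (t<63-0); WM=63
i=11 t=54 v=9: DROP (t<63-0); WM=63

[11,22)=2 [22,33)=1 [33,44)=1 [44,55)=2 [55,66)=2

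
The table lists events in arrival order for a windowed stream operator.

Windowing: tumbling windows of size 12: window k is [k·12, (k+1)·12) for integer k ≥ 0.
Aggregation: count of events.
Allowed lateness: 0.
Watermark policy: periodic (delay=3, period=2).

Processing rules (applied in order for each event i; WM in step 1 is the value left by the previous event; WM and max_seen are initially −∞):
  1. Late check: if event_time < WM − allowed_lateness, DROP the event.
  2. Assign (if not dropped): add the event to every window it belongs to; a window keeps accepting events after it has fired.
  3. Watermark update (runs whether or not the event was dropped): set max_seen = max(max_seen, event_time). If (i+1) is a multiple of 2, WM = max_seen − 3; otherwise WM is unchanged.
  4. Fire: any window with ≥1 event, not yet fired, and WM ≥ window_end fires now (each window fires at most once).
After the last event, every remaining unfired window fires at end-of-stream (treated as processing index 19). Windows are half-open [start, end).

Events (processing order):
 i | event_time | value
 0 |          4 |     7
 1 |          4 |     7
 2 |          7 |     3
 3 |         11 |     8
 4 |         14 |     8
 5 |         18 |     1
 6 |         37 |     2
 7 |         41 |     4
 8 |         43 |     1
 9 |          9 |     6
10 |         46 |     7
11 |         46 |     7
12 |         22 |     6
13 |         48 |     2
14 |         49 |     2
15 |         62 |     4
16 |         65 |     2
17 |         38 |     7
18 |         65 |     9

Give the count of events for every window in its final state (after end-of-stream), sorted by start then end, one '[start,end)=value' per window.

i=0 t=4 v=7: → [0,12); WM=−∞
i=1 t=4 v=7: → [0,12); WM=1
i=2 t=7 v=3: → [0,12); WM=1
i=3 t=11 v=8: → [0,12); WM=8
i=4 t=14 v=8: → [12,24); WM=8
i=5 t=18 v=1: → [12,24); WM=15; [0,12) fires=4
i=6 t=37 v=2: → [36,48); WM=15
i=7 t=41 v=4: → [36,48); WM=38; [12,24) fires=2
i=8 t=43 v=1: → [36,48); WM=38
i=9 t=9 v=6: DROP (t<38-0); WM=40
i=10 t=46 v=7: → [36,48); WM=40
i=11 t=46 v=7: → [36,48); WM=43
i=12 t=22 v=6: DROP (t<43-0); WM=43
i=13 t=48 v=2: → [48,60); WM=45
i=14 t=49 v=2: → [48,60); WM=45
i=15 t=62 v=4: → [60,72); WM=59; [36,48) fires=5
i=16 t=65 v=2: → [60,72); WM=59
i=17 t=38 v=7: DROP (t<59-0); WM=62; [48,60) fires=2
i=18 t=65 v=9: → [60,72); WM=62

[0,12)=4 [12,24)=2 [36,48)=5 [48,60)=2 [60,72)=3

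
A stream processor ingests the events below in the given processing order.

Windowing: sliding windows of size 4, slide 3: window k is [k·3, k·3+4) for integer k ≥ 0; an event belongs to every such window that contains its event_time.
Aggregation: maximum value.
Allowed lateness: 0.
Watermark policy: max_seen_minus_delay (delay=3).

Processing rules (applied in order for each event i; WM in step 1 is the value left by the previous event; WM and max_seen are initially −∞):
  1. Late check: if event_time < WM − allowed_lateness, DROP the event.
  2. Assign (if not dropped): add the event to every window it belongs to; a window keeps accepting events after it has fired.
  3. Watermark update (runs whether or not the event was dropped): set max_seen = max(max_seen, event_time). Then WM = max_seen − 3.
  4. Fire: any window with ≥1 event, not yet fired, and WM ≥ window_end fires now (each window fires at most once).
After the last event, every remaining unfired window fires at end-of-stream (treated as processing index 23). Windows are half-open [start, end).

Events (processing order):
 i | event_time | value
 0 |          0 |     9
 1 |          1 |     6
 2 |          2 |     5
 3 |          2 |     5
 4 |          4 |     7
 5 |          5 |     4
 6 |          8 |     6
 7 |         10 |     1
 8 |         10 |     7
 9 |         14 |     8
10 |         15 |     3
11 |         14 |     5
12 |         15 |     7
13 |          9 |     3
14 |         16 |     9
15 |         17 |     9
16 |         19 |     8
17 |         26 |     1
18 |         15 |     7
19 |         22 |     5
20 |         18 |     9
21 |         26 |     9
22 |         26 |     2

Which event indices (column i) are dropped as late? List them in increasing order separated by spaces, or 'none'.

13 18 19 20

i=0 t=0 v=9: → [0,4); WM=-3
i=1 t=1 v=6: → [0,4); WM=-2
i=2 t=2 v=5: → [0,4); WM=-1
i=3 t=2 v=5: → [0,4); WM=-1
i=4 t=4 v=7: → [3,7); WM=1
i=5 t=5 v=4: → [3,7); WM=2
i=6 t=8 v=6: → [6,10); WM=5; [0,4) fires=9
i=7 t=10 v=1: → [9,13); WM=7; [3,7) fires=7
i=8 t=10 v=7: → [9,13); WM=7
i=9 t=14 v=8: → [12,16); WM=11; [6,10) fires=6
i=10 t=15 v=3: → [15,19),[12,16); WM=12
i=11 t=14 v=5: → [12,16); WM=12
i=12 t=15 v=7: → [15,19),[12,16); WM=12
i=13 t=9 v=3: DROP (t<12-0); WM=12
i=14 t=16 v=9: → [15,19); WM=13; [9,13) fires=7
i=15 t=17 v=9: → [15,19); WM=14
i=16 t=19 v=8: → [18,22); WM=16; [12,16) fires=8
i=17 t=26 v=1: → [24,28); WM=23; [15,19) fires=9 [18,22) fires=8
i=18 t=15 v=7: DROP (t<23-0); WM=23
i=19 t=22 v=5: DROP (t<23-0); WM=23
i=20 t=18 v=9: DROP (t<23-0); WM=23
i=21 t=26 v=9: → [24,28); WM=23
i=22 t=26 v=2: → [24,28); WM=23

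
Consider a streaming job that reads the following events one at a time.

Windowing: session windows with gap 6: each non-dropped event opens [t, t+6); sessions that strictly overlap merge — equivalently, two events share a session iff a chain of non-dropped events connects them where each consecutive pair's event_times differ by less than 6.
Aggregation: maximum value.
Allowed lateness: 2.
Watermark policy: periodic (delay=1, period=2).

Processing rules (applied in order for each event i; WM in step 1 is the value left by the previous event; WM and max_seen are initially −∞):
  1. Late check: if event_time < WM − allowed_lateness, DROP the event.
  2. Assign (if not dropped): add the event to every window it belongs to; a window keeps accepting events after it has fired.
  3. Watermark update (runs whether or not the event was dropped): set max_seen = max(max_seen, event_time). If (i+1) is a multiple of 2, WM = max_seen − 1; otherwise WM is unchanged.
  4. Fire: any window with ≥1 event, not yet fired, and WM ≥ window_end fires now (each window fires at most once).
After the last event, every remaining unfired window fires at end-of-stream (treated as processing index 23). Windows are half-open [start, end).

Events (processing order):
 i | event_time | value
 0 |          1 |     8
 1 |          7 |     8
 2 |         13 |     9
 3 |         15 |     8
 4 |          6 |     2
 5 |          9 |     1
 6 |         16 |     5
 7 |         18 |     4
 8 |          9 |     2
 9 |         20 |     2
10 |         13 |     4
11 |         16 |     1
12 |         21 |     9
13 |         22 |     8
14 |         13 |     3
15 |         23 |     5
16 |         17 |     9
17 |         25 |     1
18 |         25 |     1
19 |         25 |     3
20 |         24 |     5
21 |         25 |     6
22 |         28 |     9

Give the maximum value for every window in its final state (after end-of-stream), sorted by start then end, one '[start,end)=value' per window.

i=0 t=1 v=8: → [1,7); WM=−∞
i=1 t=7 v=8: → [7,13); WM=6
i=2 t=13 v=9: → [13,19); WM=6
i=3 t=15 v=8: → [13,21); WM=14
i=4 t=6 v=2: DROP (t<14-2); WM=14
i=5 t=9 v=1: DROP (t<14-2); WM=14
i=6 t=16 v=5: → [13,22); WM=14
i=7 t=18 v=4: → [13,24); WM=17
i=8 t=9 v=2: DROP (t<17-2); WM=17
i=9 t=20 v=2: → [13,26); WM=19
i=10 t=13 v=4: DROP (t<19-2); WM=19
i=11 t=16 v=1: DROP (t<19-2); WM=19
i=12 t=21 v=9: → [13,27); WM=19
i=13 t=22 v=8: → [13,28); WM=21
i=14 t=13 v=3: DROP (t<21-2); WM=21
i=15 t=23 v=5: → [13,29); WM=22
i=16 t=17 v=9: DROP (t<22-2); WM=22
i=17 t=25 v=1: → [13,31); WM=24
i=18 t=25 v=1: → [13,31); WM=24
i=19 t=25 v=3: → [13,31); WM=24
i=20 t=24 v=5: → [13,31); WM=24
i=21 t=25 v=6: → [13,31); WM=24
i=22 t=28 v=9: → [13,34); WM=24

[1,7)=8 [7,13)=8 [13,34)=9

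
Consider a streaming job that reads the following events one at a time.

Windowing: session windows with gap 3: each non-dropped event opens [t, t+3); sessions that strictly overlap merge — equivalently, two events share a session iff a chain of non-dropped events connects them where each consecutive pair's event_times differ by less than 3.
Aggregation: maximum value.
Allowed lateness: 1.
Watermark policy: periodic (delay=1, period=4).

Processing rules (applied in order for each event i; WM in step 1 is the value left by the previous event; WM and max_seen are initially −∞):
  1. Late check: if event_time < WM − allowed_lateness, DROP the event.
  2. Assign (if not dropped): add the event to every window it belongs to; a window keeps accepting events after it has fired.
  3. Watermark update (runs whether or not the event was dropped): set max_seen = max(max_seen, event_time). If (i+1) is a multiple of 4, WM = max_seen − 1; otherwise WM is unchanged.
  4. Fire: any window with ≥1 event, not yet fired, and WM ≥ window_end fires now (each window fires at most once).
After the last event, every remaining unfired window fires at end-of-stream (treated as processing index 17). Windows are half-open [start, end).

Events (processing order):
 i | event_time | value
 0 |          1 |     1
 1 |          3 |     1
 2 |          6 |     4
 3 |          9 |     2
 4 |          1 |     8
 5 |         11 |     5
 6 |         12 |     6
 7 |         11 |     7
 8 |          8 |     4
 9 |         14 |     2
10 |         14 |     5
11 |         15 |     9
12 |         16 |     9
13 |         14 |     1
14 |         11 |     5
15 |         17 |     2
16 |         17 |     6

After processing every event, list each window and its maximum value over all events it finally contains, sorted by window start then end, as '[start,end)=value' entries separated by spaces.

i=0 t=1 v=1: → [1,4); WM=−∞
i=1 t=3 v=1: → [1,6); WM=−∞
i=2 t=6 v=4: → [6,9); WM=−∞
i=3 t=9 v=2: → [9,12); WM=8
i=4 t=1 v=8: DROP (t<8-1); WM=8
i=5 t=11 v=5: → [9,14); WM=8
i=6 t=12 v=6: → [9,15); WM=8
i=7 t=11 v=7: → [9,15); WM=11
i=8 t=8 v=4: DROP (t<11-1); WM=11
i=9 t=14 v=2: → [9,17); WM=11
i=10 t=14 v=5: → [9,17); WM=11
i=11 t=15 v=9: → [9,18); WM=14
i=12 t=16 v=9: → [9,19); WM=14
i=13 t=14 v=1: → [9,19); WM=14
i=14 t=11 v=5: DROP (t<14-1); WM=14
i=15 t=17 v=2: → [9,20); WM=16
i=16 t=17 v=6: → [9,20); WM=16

[1,6)=1 [6,9)=4 [9,20)=9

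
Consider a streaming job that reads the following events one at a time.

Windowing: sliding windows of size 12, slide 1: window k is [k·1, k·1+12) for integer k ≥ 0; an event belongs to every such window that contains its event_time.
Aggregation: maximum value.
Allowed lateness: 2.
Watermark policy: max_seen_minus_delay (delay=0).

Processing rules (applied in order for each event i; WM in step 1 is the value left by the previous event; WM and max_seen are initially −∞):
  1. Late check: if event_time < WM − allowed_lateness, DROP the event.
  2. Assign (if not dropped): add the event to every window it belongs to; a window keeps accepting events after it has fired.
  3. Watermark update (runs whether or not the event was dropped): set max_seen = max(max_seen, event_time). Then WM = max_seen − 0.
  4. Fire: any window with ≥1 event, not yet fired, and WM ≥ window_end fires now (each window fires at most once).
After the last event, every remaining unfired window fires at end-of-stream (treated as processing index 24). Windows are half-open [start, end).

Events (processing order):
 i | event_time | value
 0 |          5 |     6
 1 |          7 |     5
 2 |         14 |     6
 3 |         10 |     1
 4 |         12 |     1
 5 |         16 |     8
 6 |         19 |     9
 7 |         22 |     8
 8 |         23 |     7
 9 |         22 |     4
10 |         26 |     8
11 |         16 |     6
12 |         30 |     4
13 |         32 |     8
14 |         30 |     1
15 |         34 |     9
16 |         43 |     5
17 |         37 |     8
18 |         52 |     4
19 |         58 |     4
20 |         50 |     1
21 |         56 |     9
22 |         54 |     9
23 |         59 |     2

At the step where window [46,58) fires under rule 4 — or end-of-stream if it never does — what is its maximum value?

i=0 t=5 v=6: → [5,17),[4,16),[3,15),[2,14),[1,13),[0,12); WM=5
i=1 t=7 v=5: → [7,19),[6,18),[5,17),[4,16),[3,15),[2,14),[1,13),[0,12); WM=7
i=2 t=14 v=6: → [14,26),[13,25),[12,24),[11,23),[10,22),[9,21),[8,20),[7,19),[6,18),[5,17),[4,16),[3,15); WM=14; [0,12) fires=6 [1,13) fires=6 [2,14) fires=6
i=3 t=10 v=1: DROP (t<14-2); WM=14
i=4 t=12 v=1: → [12,24),[11,23),[10,22),[9,21),[8,20),[7,19),[6,18),[5,17),[4,16),[3,15),[2,14),[1,13); WM=14
i=5 t=16 v=8: → [16,28),[15,27),[14,26),[13,25),[12,24),[11,23),[10,22),[9,21),[8,20),[7,19),[6,18),[5,17); WM=16; [3,15) fires=6 [4,16) fires=6
i=6 t=19 v=9: → [19,31),[18,30),[17,29),[16,28),[15,27),[14,26),[13,25),[12,24),[11,23),[10,22),[9,21),[8,20); WM=19; [5,17) fires=8 [6,18) fires=8 [7,19) fires=8
i=7 t=22 v=8: → [22,34),[21,33),[20,32),[19,31),[18,30),[17,29),[16,28),[15,27),[14,26),[13,25),[12,24),[11,23); WM=22; [8,20) fires=9 [9,21) fires=9 [10,22) fires=9
i=8 t=23 v=7: → [23,35),[22,34),[21,33),[20,32),[19,31),[18,30),[17,29),[16,28),[15,27),[14,26),[13,25),[12,24); WM=23; [11,23) fires=9
i=9 t=22 v=4: → [22,34),[21,33),[20,32),[19,31),[18,30),[17,29),[16,28),[15,27),[14,26),[13,25),[12,24),[11,23); WM=23
i=10 t=26 v=8: → [26,38),[25,37),[24,36),[23,35),[22,34),[21,33),[20,32),[19,31),[18,30),[17,29),[16,28),[15,27); WM=26; [12,24) fires=9 [13,25) fires=9 [14,26) fires=9
i=11 t=16 v=6: DROP (t<26-2); WM=26
i=12 t=30 v=4: → [30,42),[29,41),[28,40),[27,39),[26,38),[25,37),[24,36),[23,35),[22,34),[21,33),[20,32),[19,31); WM=30; [15,27) fires=9 [16,28) fires=9 [17,29) fires=9 [18,30) fires=9
i=13 t=32 v=8: → [32,44),[31,43),[30,42),[29,41),[28,40),[27,39),[26,38),[25,37),[24,36),[23,35),[22,34),[21,33); WM=32; [19,31) fires=9 [20,32) fires=8
i=14 t=30 v=1: → [30,42),[29,41),[28,40),[27,39),[26,38),[25,37),[24,36),[23,35),[22,34),[21,33),[20,32),[19,31); WM=32
i=15 t=34 v=9: → [34,46),[33,45),[32,44),[31,43),[30,42),[29,41),[28,40),[27,39),[26,38),[25,37),[24,36),[23,35); WM=34; [21,33) fires=8 [22,34) fires=8
i=16 t=43 v=5: → [43,55),[42,54),[41,53),[40,52),[39,51),[38,50),[37,49),[36,48),[35,47),[34,46),[33,45),[32,44); WM=43; [23,35) fires=9 [24,36) fires=9 [25,37) fires=9 [26,38) fires=9 [27,39) fires=9 [28,40) fires=9 [29,41) fires=9 [30,42) fires=9 [31,43) fires=9
i=17 t=37 v=8: DROP (t<43-2); WM=43
i=18 t=52 v=4: → [52,64),[51,63),[50,62),[49,61),[48,60),[47,59),[46,58),[45,57),[44,56),[43,55),[42,54),[41,53); WM=52; [32,44) fires=9 [33,45) fires=9 [34,46) fires=9 [35,47) fires=5 [36,48) fires=5 [37,49) fires=5 [38,50) fires=5 [39,51) fires=5 [40,52) fires=5
i=19 t=58 v=4: → [58,70),[57,69),[56,68),[55,67),[54,66),[53,65),[52,64),[51,63),[50,62),[49,61),[48,60),[47,59); WM=58; [41,53) fires=5 [42,54) fires=5 [43,55) fires=5 [44,56) fires=4 [45,57) fires=4 [46,58) fires=4
i=20 t=50 v=1: DROP (t<58-2); WM=58
i=21 t=56 v=9: → [56,68),[55,67),[54,66),[53,65),[52,64),[51,63),[50,62),[49,61),[48,60),[47,59),[46,58),[45,57); WM=58
i=22 t=54 v=9: DROP (t<58-2); WM=58
i=23 t=59 v=2: → [59,71),[58,70),[57,69),[56,68),[55,67),[54,66),[53,65),[52,64),[51,63),[50,62),[49,61),[48,60); WM=59; [47,59) fires=9

4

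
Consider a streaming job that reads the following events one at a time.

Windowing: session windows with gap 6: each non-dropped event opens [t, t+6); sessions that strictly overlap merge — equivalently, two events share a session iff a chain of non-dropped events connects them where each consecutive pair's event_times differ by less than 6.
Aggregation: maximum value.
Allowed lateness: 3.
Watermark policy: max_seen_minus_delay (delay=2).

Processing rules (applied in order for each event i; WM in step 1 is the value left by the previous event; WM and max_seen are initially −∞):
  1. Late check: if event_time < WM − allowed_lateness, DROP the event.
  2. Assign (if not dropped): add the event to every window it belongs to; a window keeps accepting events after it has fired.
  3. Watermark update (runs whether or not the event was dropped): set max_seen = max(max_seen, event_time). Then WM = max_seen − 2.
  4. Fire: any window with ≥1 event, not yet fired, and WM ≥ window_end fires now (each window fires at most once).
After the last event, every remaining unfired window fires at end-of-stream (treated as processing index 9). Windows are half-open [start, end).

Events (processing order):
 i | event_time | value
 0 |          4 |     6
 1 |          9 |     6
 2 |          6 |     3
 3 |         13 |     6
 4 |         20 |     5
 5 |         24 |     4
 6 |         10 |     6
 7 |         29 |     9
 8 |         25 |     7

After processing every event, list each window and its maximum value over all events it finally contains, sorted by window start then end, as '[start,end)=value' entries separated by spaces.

[4,19)=6 [20,35)=9

i=0 t=4 v=6: → [4,10); WM=2
i=1 t=9 v=6: → [4,15); WM=7
i=2 t=6 v=3: → [4,15); WM=7
i=3 t=13 v=6: → [4,19); WM=11
i=4 t=20 v=5: → [20,26); WM=18
i=5 t=24 v=4: → [20,30); WM=22
i=6 t=10 v=6: DROP (t<22-3); WM=22
i=7 t=29 v=9: → [20,35); WM=27
i=8 t=25 v=7: → [20,35); WM=27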